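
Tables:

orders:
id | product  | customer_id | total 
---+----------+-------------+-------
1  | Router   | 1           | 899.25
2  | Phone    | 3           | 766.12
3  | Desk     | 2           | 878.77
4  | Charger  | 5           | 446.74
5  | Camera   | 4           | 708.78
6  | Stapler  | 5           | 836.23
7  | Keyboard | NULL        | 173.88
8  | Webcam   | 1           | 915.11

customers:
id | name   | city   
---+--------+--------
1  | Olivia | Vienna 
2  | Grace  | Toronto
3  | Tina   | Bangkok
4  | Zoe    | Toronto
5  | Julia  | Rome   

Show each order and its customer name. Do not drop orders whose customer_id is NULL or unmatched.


LEFT JOIN keeps every row from orders (the left table); where customer_id has no match in customers, the customer columns become NULL. Walk through each order:
  - order 1 (Router): customer_id=1 -> matches Olivia
  - order 2 (Phone): customer_id=3 -> matches Tina
  - order 3 (Desk): customer_id=2 -> matches Grace
  - order 4 (Charger): customer_id=5 -> matches Julia
  - order 5 (Camera): customer_id=4 -> matches Zoe
  - order 6 (Stapler): customer_id=5 -> matches Julia
  - order 7 (Keyboard): customer_id=NULL, no match -> kept with NULL
  - order 8 (Webcam): customer_id=1 -> matches Olivia
All 8 rows appear; 1 has NULL customer.

SQL:
SELECT a.product, b.name AS customer
FROM orders a
LEFT JOIN customers b ON a.customer_id = b.id

Result:
product  | customer
---------+---------
Router   | Olivia  
Phone    | Tina    
Desk     | Grace   
Charger  | Julia   
Camera   | Zoe     
Stapler  | Julia   
Keyboard | NULL    
Webcam   | Olivia  


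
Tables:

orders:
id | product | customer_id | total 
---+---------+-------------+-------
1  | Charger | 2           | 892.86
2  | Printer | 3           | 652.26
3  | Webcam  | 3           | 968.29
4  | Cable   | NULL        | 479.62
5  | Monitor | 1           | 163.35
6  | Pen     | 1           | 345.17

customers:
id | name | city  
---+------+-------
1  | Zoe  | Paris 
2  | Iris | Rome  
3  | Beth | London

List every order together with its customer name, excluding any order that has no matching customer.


INNER JOIN keeps only orders rows whose customer_id matches an id in customers. Walk through each order:
  - order 1 (Charger): customer_id=2 -> matches Iris
  - order 2 (Printer): customer_id=3 -> matches Beth
  - order 3 (Webcam): customer_id=3 -> matches Beth
  - order 4 (Cable): customer_id=NULL, no match -> dropped
  - order 5 (Monitor): customer_id=1 -> matches Zoe
  - order 6 (Pen): customer_id=1 -> matches Zoe
So 1 of 6 rows is dropped.

SQL:
SELECT a.product, b.name AS customer
FROM orders a
INNER JOIN customers b ON a.customer_id = b.id

Result:
product | customer
--------+---------
Charger | Iris    
Printer | Beth    
Webcam  | Beth    
Monitor | Zoe     
Pen     | Zoe     


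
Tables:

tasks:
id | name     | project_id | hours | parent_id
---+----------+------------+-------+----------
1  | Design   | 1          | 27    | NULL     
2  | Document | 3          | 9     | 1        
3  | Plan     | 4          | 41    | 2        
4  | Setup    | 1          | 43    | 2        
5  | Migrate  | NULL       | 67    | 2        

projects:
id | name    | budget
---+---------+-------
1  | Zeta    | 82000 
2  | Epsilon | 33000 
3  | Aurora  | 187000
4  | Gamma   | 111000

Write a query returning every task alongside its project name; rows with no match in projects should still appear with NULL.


LEFT JOIN keeps every row from tasks (the left table); where project_id has no match in projects, the project columns become NULL. Walk through each task:
  - task 1 (Design): project_id=1 -> matches Zeta
  - task 2 (Document): project_id=3 -> matches Aurora
  - task 3 (Plan): project_id=4 -> matches Gamma
  - task 4 (Setup): project_id=1 -> matches Zeta
  - task 5 (Migrate): project_id=NULL, no match -> kept with NULL
All 5 rows appear; 1 has NULL project.

SQL:
SELECT a.name, b.name AS project
FROM tasks a
LEFT JOIN projects b ON a.project_id = b.id

Result:
name     | project
---------+--------
Design   | Zeta   
Document | Aurora 
Plan     | Gamma  
Setup    | Zeta   
Migrate  | NULL   


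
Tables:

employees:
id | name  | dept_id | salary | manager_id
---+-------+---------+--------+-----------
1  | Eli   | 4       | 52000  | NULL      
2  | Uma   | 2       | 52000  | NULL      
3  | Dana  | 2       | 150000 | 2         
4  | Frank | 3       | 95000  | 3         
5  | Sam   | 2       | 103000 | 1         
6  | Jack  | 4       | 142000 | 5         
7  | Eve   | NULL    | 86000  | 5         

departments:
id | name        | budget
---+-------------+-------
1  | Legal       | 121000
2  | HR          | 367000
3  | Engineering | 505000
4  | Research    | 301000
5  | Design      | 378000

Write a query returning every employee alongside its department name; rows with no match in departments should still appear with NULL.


LEFT JOIN keeps every row from employees (the left table); where dept_id has no match in departments, the department columns become NULL. Walk through each employee:
  - employee 1 (Eli): dept_id=4 -> matches Research
  - employee 2 (Uma): dept_id=2 -> matches HR
  - employee 3 (Dana): dept_id=2 -> matches HR
  - employee 4 (Frank): dept_id=3 -> matches Engineering
  - employee 5 (Sam): dept_id=2 -> matches HR
  - employee 6 (Jack): dept_id=4 -> matches Research
  - employee 7 (Eve): dept_id=NULL, no match -> kept with NULL
All 7 rows appear; 1 has NULL department.

SQL:
SELECT a.name, b.name AS department
FROM employees a
LEFT JOIN departments b ON a.dept_id = b.id

Result:
name  | department 
------+------------
Eli   | Research   
Uma   | HR         
Dana  | HR         
Frank | Engineering
Sam   | HR         
Jack  | Research   
Eve   | NULL       


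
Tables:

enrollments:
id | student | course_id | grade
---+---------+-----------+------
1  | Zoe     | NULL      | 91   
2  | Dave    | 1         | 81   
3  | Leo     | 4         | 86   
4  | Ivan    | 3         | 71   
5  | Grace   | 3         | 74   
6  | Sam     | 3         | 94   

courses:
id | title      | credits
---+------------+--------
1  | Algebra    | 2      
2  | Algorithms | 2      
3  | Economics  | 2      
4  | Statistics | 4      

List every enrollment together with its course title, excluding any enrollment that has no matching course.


INNER JOIN keeps only enrollments rows whose course_id matches an id in courses. Walk through each enrollment:
  - enrollment 1 (Zoe): course_id=NULL, no match -> dropped
  - enrollment 2 (Dave): course_id=1 -> matches Algebra
  - enrollment 3 (Leo): course_id=4 -> matches Statistics
  - enrollment 4 (Ivan): course_id=3 -> matches Economics
  - enrollment 5 (Grace): course_id=3 -> matches Economics
  - enrollment 6 (Sam): course_id=3 -> matches Economics
So 1 of 6 rows is dropped.

SQL:
SELECT a.student, b.title AS course
FROM enrollments a
INNER JOIN courses b ON a.course_id = b.id

Result:
student | course    
--------+-----------
Dave    | Algebra   
Leo     | Statistics
Ivan    | Economics 
Grace   | Economics 
Sam     | Economics 


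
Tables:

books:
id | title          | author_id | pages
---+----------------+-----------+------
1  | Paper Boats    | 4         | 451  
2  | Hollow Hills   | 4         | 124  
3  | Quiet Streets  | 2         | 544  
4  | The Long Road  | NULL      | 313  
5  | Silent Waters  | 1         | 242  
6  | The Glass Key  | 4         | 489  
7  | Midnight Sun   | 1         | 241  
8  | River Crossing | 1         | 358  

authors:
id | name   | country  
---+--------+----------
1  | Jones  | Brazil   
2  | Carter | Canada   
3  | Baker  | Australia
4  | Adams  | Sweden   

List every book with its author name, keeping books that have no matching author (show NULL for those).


LEFT JOIN keeps every row from books (the left table); where author_id has no match in authors, the author columns become NULL. Walk through each book:
  - book 1 (Paper Boats): author_id=4 -> matches Adams
  - book 2 (Hollow Hills): author_id=4 -> matches Adams
  - book 3 (Quiet Streets): author_id=2 -> matches Carter
  - book 4 (The Long Road): author_id=NULL, no match -> kept with NULL
  - book 5 (Silent Waters): author_id=1 -> matches Jones
  - book 6 (The Glass Key): author_id=4 -> matches Adams
  - book 7 (Midnight Sun): author_id=1 -> matches Jones
  - book 8 (River Crossing): author_id=1 -> matches Jones
All 8 rows appear; 1 has NULL author.

SQL:
SELECT a.title, b.name AS author
FROM books a
LEFT JOIN authors b ON a.author_id = b.id

Result:
title          | author
---------------+-------
Paper Boats    | Adams 
Hollow Hills   | Adams 
Quiet Streets  | Carter
The Long Road  | NULL  
Silent Waters  | Jones 
The Glass Key  | Adams 
Midnight Sun   | Jones 
River Crossing | Jones 


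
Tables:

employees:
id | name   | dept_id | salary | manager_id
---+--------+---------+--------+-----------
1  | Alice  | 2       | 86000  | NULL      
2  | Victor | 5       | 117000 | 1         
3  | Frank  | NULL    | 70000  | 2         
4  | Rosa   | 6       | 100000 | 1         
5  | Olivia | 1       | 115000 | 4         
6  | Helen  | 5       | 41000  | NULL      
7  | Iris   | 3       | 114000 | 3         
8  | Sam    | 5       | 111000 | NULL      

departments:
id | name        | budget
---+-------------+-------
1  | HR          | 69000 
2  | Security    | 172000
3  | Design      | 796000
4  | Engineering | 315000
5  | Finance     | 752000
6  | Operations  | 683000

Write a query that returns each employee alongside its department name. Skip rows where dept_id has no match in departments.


INNER JOIN keeps only employees rows whose dept_id matches an id in departments. Walk through each employee:
  - employee 1 (Alice): dept_id=2 -> matches Security
  - employee 2 (Victor): dept_id=5 -> matches Finance
  - employee 3 (Frank): dept_id=NULL, no match -> dropped
  - employee 4 (Rosa): dept_id=6 -> matches Operations
  - employee 5 (Olivia): dept_id=1 -> matches HR
  - employee 6 (Helen): dept_id=5 -> matches Finance
  - employee 7 (Iris): dept_id=3 -> matches Design
  - employee 8 (Sam): dept_id=5 -> matches Finance
So 1 of 8 rows is dropped.

SQL:
SELECT a.name, b.name AS department
FROM employees a
INNER JOIN departments b ON a.dept_id = b.id

Result:
name   | department
-------+-----------
Alice  | Security  
Victor | Finance   
Rosa   | Operations
Olivia | HR        
Helen  | Finance   
Iris   | Design    
Sam    | Finance   


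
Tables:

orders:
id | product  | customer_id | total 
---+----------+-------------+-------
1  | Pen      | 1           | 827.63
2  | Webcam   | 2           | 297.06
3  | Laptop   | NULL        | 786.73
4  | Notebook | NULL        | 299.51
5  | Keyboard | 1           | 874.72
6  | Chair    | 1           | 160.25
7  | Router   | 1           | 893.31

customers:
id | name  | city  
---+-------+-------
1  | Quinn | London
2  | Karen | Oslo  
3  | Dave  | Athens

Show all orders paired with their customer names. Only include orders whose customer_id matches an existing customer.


INNER JOIN keeps only orders rows whose customer_id matches an id in customers. Walk through each order:
  - order 1 (Pen): customer_id=1 -> matches Quinn
  - order 2 (Webcam): customer_id=2 -> matches Karen
  - order 3 (Laptop): customer_id=NULL, no match -> dropped
  - order 4 (Notebook): customer_id=NULL, no match -> dropped
  - order 5 (Keyboard): customer_id=1 -> matches Quinn
  - order 6 (Chair): customer_id=1 -> matches Quinn
  - order 7 (Router): customer_id=1 -> matches Quinn
So 2 of 7 rows are dropped.

SQL:
SELECT a.product, b.name AS customer
FROM orders a
INNER JOIN customers b ON a.customer_id = b.id

Result:
product  | customer
---------+---------
Pen      | Quinn   
Webcam   | Karen   
Keyboard | Quinn   
Chair    | Quinn   
Router   | Quinn   


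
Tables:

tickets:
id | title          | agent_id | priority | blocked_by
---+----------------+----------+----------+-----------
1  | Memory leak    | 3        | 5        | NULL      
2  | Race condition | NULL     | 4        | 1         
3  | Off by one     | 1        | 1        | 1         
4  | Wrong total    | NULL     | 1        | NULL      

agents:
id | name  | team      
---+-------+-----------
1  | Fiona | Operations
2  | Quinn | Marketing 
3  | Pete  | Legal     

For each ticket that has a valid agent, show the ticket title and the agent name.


INNER JOIN keeps only tickets rows whose agent_id matches an id in agents. Walk through each ticket:
  - ticket 1 (Memory leak): agent_id=3 -> matches Pete
  - ticket 2 (Race condition): agent_id=NULL, no match -> dropped
  - ticket 3 (Off by one): agent_id=1 -> matches Fiona
  - ticket 4 (Wrong total): agent_id=NULL, no match -> dropped
So 2 of 4 rows are dropped.

SQL:
SELECT a.title, b.name AS agent
FROM tickets a
INNER JOIN agents b ON a.agent_id = b.id

Result:
title       | agent
------------+------
Memory leak | Pete 
Off by one  | Fiona


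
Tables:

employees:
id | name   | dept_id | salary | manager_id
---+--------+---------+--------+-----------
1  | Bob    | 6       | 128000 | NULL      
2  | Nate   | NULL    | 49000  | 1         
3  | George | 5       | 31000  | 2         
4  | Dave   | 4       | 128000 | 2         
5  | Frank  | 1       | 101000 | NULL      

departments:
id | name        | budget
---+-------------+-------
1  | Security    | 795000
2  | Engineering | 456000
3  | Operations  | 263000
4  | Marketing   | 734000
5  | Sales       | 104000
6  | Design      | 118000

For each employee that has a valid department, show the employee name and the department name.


INNER JOIN keeps only employees rows whose dept_id matches an id in departments. Walk through each employee:
  - employee 1 (Bob): dept_id=6 -> matches Design
  - employee 2 (Nate): dept_id=NULL, no match -> dropped
  - employee 3 (George): dept_id=5 -> matches Sales
  - employee 4 (Dave): dept_id=4 -> matches Marketing
  - employee 5 (Frank): dept_id=1 -> matches Security
So 1 of 5 rows is dropped.

SQL:
SELECT a.name, b.name AS department
FROM employees a
INNER JOIN departments b ON a.dept_id = b.id

Result:
name   | department
-------+-----------
Bob    | Design    
George | Sales     
Dave   | Marketing 
Frank  | Security  


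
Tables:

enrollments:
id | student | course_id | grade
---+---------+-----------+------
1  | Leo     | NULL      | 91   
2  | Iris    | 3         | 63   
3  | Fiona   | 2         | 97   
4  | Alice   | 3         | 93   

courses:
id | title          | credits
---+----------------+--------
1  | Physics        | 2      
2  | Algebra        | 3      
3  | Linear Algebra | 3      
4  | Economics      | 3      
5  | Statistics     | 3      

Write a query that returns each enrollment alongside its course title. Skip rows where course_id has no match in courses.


INNER JOIN keeps only enrollments rows whose course_id matches an id in courses. Walk through each enrollment:
  - enrollment 1 (Leo): course_id=NULL, no match -> dropped
  - enrollment 2 (Iris): course_id=3 -> matches Linear Algebra
  - enrollment 3 (Fiona): course_id=2 -> matches Algebra
  - enrollment 4 (Alice): course_id=3 -> matches Linear Algebra
So 1 of 4 rows is dropped.

SQL:
SELECT a.student, b.title AS course
FROM enrollments a
INNER JOIN courses b ON a.course_id = b.id

Result:
student | course        
--------+---------------
Iris    | Linear Algebra
Fiona   | Algebra       
Alice   | Linear Algebra


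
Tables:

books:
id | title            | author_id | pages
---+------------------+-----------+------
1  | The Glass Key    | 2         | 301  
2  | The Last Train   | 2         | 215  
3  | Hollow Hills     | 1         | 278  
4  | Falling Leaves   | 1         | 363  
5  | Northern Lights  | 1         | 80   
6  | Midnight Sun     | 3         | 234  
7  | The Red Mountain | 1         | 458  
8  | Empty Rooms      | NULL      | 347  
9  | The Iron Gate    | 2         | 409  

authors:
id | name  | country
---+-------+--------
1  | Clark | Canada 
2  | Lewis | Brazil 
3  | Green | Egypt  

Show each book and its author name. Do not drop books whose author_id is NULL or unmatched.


LEFT JOIN keeps every row from books (the left table); where author_id has no match in authors, the author columns become NULL. Walk through each book:
  - book 1 (The Glass Key): author_id=2 -> matches Lewis
  - book 2 (The Last Train): author_id=2 -> matches Lewis
  - book 3 (Hollow Hills): author_id=1 -> matches Clark
  - book 4 (Falling Leaves): author_id=1 -> matches Clark
  - book 5 (Northern Lights): author_id=1 -> matches Clark
  - book 6 (Midnight Sun): author_id=3 -> matches Green
  - book 7 (The Red Mountain): author_id=1 -> matches Clark
  - book 8 (Empty Rooms): author_id=NULL, no match -> kept with NULL
  - book 9 (The Iron Gate): author_id=2 -> matches Lewis
All 9 rows appear; 1 has NULL author.

SQL:
SELECT a.title, b.name AS author
FROM books a
LEFT JOIN authors b ON a.author_id = b.id

Result:
title            | author
-----------------+-------
The Glass Key    | Lewis 
The Last Train   | Lewis 
Hollow Hills     | Clark 
Falling Leaves   | Clark 
Northern Lights  | Clark 
Midnight Sun     | Green 
The Red Mountain | Clark 
Empty Rooms      | NULL  
The Iron Gate    | Lewis 


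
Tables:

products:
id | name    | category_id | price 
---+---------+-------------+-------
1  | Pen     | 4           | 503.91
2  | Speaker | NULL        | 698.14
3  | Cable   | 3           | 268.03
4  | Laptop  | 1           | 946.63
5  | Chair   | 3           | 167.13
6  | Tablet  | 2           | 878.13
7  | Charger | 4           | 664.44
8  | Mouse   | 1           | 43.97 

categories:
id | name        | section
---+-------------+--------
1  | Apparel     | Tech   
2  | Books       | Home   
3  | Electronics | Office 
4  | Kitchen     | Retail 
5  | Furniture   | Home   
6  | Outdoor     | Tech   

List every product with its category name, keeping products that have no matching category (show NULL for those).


LEFT JOIN keeps every row from products (the left table); where category_id has no match in categories, the category columns become NULL. Walk through each product:
  - product 1 (Pen): category_id=4 -> matches Kitchen
  - product 2 (Speaker): category_id=NULL, no match -> kept with NULL
  - product 3 (Cable): category_id=3 -> matches Electronics
  - product 4 (Laptop): category_id=1 -> matches Apparel
  - product 5 (Chair): category_id=3 -> matches Electronics
  - product 6 (Tablet): category_id=2 -> matches Books
  - product 7 (Charger): category_id=4 -> matches Kitchen
  - product 8 (Mouse): category_id=1 -> matches Apparel
All 8 rows appear; 1 has NULL category.

SQL:
SELECT a.name, b.name AS category
FROM products a
LEFT JOIN categories b ON a.category_id = b.id

Result:
name    | category   
--------+------------
Pen     | Kitchen    
Speaker | NULL       
Cable   | Electronics
Laptop  | Apparel    
Chair   | Electronics
Tablet  | Books      
Charger | Kitchen    
Mouse   | Apparel    


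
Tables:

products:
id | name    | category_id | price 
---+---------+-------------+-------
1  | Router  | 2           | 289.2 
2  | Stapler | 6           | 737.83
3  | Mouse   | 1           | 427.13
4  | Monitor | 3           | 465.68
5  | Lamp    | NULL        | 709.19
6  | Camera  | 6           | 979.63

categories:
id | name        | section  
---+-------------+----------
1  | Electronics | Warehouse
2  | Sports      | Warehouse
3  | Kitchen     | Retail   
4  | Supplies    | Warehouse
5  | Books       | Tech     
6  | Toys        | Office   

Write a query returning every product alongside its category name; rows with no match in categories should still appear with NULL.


LEFT JOIN keeps every row from products (the left table); where category_id has no match in categories, the category columns become NULL. Walk through each product:
  - product 1 (Router): category_id=2 -> matches Sports
  - product 2 (Stapler): category_id=6 -> matches Toys
  - product 3 (Mouse): category_id=1 -> matches Electronics
  - product 4 (Monitor): category_id=3 -> matches Kitchen
  - product 5 (Lamp): category_id=NULL, no match -> kept with NULL
  - product 6 (Camera): category_id=6 -> matches Toys
All 6 rows appear; 1 has NULL category.

SQL:
SELECT a.name, b.name AS category
FROM products a
LEFT JOIN categories b ON a.category_id = b.id

Result:
name    | category   
--------+------------
Router  | Sports     
Stapler | Toys       
Mouse   | Electronics
Monitor | Kitchen    
Lamp    | NULL       
Camera  | Toys       


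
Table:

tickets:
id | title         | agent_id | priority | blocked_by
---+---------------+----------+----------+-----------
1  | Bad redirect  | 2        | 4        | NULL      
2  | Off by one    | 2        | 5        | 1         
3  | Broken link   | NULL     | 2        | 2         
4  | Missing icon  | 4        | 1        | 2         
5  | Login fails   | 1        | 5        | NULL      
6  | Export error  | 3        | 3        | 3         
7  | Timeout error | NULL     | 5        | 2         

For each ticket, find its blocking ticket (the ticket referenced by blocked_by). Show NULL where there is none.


This is a self-join: tickets is joined to a second copy of itself, matching each row's blocked_by to another row's id. Use LEFT JOIN so rows with blocked_by=NULL are kept.
  - ticket 1 (Bad redirect): blocked_by=NULL -> NULL
  - ticket 2 (Off by one): blocked_by=1 -> Bad redirect
  - ticket 3 (Broken link): blocked_by=2 -> Off by one
  - ticket 4 (Missing icon): blocked_by=2 -> Off by one
  - ticket 5 (Login fails): blocked_by=NULL -> NULL
  - ticket 6 (Export error): blocked_by=3 -> Broken link
  - ticket 7 (Timeout error): blocked_by=2 -> Off by one

SQL:
SELECT a.title AS item, b.title AS blocked_by
FROM tickets a
LEFT JOIN tickets b ON a.blocked_by = b.id

Result:
item          | blocked_by  
--------------+-------------
Bad redirect  | NULL        
Off by one    | Bad redirect
Broken link   | Off by one  
Missing icon  | Off by one  
Login fails   | NULL        
Export error  | Broken link 
Timeout error | Off by one  


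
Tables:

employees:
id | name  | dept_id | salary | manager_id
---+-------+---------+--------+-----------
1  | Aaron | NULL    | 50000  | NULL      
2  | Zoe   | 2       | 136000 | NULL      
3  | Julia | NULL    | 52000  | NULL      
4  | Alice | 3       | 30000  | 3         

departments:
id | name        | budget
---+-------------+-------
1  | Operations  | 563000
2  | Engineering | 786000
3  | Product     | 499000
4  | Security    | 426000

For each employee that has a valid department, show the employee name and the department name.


INNER JOIN keeps only employees rows whose dept_id matches an id in departments. Walk through each employee:
  - employee 1 (Aaron): dept_id=NULL, no match -> dropped
  - employee 2 (Zoe): dept_id=2 -> matches Engineering
  - employee 3 (Julia): dept_id=NULL, no match -> dropped
  - employee 4 (Alice): dept_id=3 -> matches Product
So 2 of 4 rows are dropped.

SQL:
SELECT a.name, b.name AS department
FROM employees a
INNER JOIN departments b ON a.dept_id = b.id

Result:
name  | department 
------+------------
Zoe   | Engineering
Alice | Product    


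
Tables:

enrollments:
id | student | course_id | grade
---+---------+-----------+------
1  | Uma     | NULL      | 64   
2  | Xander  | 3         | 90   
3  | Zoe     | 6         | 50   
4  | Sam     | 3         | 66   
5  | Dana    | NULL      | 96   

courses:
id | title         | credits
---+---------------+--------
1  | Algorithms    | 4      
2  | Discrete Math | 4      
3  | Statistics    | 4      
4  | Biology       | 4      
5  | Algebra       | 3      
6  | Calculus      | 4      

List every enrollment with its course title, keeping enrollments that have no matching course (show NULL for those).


LEFT JOIN keeps every row from enrollments (the left table); where course_id has no match in courses, the course columns become NULL. Walk through each enrollment:
  - enrollment 1 (Uma): course_id=NULL, no match -> kept with NULL
  - enrollment 2 (Xander): course_id=3 -> matches Statistics
  - enrollment 3 (Zoe): course_id=6 -> matches Calculus
  - enrollment 4 (Sam): course_id=3 -> matches Statistics
  - enrollment 5 (Dana): course_id=NULL, no match -> kept with NULL
All 5 rows appear; 2 have NULL course.

SQL:
SELECT a.student, b.title AS course
FROM enrollments a
LEFT JOIN courses b ON a.course_id = b.id

Result:
student | course    
--------+-----------
Uma     | NULL      
Xander  | Statistics
Zoe     | Calculus  
Sam     | Statistics
Dana    | NULL      


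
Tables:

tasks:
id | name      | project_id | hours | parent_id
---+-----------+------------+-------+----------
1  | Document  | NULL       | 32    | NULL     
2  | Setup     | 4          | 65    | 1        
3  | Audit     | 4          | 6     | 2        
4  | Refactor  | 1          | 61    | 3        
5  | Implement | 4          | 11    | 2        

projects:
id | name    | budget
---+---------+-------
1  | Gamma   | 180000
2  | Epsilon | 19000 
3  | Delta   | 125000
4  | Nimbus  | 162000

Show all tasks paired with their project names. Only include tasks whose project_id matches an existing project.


INNER JOIN keeps only tasks rows whose project_id matches an id in projects. Walk through each task:
  - task 1 (Document): project_id=NULL, no match -> dropped
  - task 2 (Setup): project_id=4 -> matches Nimbus
  - task 3 (Audit): project_id=4 -> matches Nimbus
  - task 4 (Refactor): project_id=1 -> matches Gamma
  - task 5 (Implement): project_id=4 -> matches Nimbus
So 1 of 5 rows is dropped.

SQL:
SELECT a.name, b.name AS project
FROM tasks a
INNER JOIN projects b ON a.project_id = b.id

Result:
name      | project
----------+--------
Setup     | Nimbus 
Audit     | Nimbus 
Refactor  | Gamma  
Implement | Nimbus 


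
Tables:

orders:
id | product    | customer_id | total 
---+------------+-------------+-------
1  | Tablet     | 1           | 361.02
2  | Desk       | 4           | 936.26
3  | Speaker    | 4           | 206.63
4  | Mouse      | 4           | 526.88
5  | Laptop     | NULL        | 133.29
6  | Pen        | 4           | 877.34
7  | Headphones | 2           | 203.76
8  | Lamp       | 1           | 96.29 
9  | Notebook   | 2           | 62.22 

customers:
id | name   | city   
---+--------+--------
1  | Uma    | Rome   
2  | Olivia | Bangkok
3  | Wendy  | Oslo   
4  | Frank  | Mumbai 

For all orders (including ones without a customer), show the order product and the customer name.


LEFT JOIN keeps every row from orders (the left table); where customer_id has no match in customers, the customer columns become NULL. Walk through each order:
  - order 1 (Tablet): customer_id=1 -> matches Uma
  - order 2 (Desk): customer_id=4 -> matches Frank
  - order 3 (Speaker): customer_id=4 -> matches Frank
  - order 4 (Mouse): customer_id=4 -> matches Frank
  - order 5 (Laptop): customer_id=NULL, no match -> kept with NULL
  - order 6 (Pen): customer_id=4 -> matches Frank
  - order 7 (Headphones): customer_id=2 -> matches Olivia
  - order 8 (Lamp): customer_id=1 -> matches Uma
  - order 9 (Notebook): customer_id=2 -> matches Olivia
All 9 rows appear; 1 has NULL customer.

SQL:
SELECT a.product, b.name AS customer
FROM orders a
LEFT JOIN customers b ON a.customer_id = b.id

Result:
product    | customer
-----------+---------
Tablet     | Uma     
Desk       | Frank   
Speaker    | Frank   
Mouse      | Frank   
Laptop     | NULL    
Pen        | Frank   
Headphones | Olivia  
Lamp       | Uma     
Notebook   | Olivia  


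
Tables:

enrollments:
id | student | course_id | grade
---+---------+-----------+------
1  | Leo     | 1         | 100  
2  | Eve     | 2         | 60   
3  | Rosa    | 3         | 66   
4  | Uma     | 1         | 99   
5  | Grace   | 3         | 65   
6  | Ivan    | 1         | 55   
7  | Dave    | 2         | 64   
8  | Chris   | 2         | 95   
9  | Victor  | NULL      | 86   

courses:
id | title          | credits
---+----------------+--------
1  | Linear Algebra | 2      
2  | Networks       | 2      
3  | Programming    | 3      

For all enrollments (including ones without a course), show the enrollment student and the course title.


LEFT JOIN keeps every row from enrollments (the left table); where course_id has no match in courses, the course columns become NULL. Walk through each enrollment:
  - enrollment 1 (Leo): course_id=1 -> matches Linear Algebra
  - enrollment 2 (Eve): course_id=2 -> matches Networks
  - enrollment 3 (Rosa): course_id=3 -> matches Programming
  - enrollment 4 (Uma): course_id=1 -> matches Linear Algebra
  - enrollment 5 (Grace): course_id=3 -> matches Programming
  - enrollment 6 (Ivan): course_id=1 -> matches Linear Algebra
  - enrollment 7 (Dave): course_id=2 -> matches Networks
  - enrollment 8 (Chris): course_id=2 -> matches Networks
  - enrollment 9 (Victor): course_id=NULL, no match -> kept with NULL
All 9 rows appear; 1 has NULL course.

SQL:
SELECT a.student, b.title AS course
FROM enrollments a
LEFT JOIN courses b ON a.course_id = b.id

Result:
student | course        
--------+---------------
Leo     | Linear Algebra
Eve     | Networks      
Rosa    | Programming   
Uma     | Linear Algebra
Grace   | Programming   
Ivan    | Linear Algebra
Dave    | Networks      
Chris   | Networks      
Victor  | NULL          


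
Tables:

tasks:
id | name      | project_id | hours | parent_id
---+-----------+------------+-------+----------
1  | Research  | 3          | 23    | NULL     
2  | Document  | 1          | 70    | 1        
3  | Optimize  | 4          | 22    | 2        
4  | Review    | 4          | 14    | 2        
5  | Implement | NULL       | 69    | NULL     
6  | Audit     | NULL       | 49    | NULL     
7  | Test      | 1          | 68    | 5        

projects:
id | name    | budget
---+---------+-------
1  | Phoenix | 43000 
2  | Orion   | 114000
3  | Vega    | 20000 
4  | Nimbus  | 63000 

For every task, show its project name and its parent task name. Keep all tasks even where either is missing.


Two LEFT JOINs from the same base table tasks: one to projects via project_id, one to tasks itself via parent_id. Both are LEFT so every task is preserved.
Match against projects:
  - task 1 (Research): project_id=3 -> matches Vega
  - task 2 (Document): project_id=1 -> matches Phoenix
  - task 3 (Optimize): project_id=4 -> matches Nimbus
  - task 4 (Review): project_id=4 -> matches Nimbus
  - task 5 (Implement): project_id=NULL, no match -> kept with NULL
  - task 6 (Audit): project_id=NULL, no match -> kept with NULL
  - task 7 (Test): project_id=1 -> matches Phoenix
Match against tasks (self):
  - task 1 (Research): parent_id=NULL -> NULL
  - task 2 (Document): parent_id=1 -> Research
  - task 3 (Optimize): parent_id=2 -> Document
  - task 4 (Review): parent_id=2 -> Document
  - task 5 (Implement): parent_id=NULL -> NULL
  - task 6 (Audit): parent_id=NULL -> NULL
  - task 7 (Test): parent_id=5 -> Implement

SQL:
SELECT a.name, b.name AS project, c.name AS parent
FROM tasks a
LEFT JOIN projects b ON a.project_id = b.id
LEFT JOIN tasks c ON a.parent_id = c.id

Result:
name      | project | parent   
----------+---------+----------
Research  | Vega    | NULL     
Document  | Phoenix | Research 
Optimize  | Nimbus  | Document 
Review    | Nimbus  | Document 
Implement | NULL    | NULL     
Audit     | NULL    | NULL     
Test      | Phoenix | Implement


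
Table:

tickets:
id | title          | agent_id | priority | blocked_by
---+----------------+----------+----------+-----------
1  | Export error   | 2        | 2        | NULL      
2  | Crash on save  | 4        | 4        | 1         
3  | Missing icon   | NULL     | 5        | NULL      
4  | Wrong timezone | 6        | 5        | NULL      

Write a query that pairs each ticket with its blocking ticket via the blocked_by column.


This is a self-join: tickets is joined to a second copy of itself, matching each row's blocked_by to another row's id. Use LEFT JOIN so rows with blocked_by=NULL are kept.
  - ticket 1 (Export error): blocked_by=NULL -> NULL
  - ticket 2 (Crash on save): blocked_by=1 -> Export error
  - ticket 3 (Missing icon): blocked_by=NULL -> NULL
  - ticket 4 (Wrong timezone): blocked_by=NULL -> NULL

SQL:
SELECT a.title AS item, b.title AS blocked_by
FROM tickets a
LEFT JOIN tickets b ON a.blocked_by = b.id

Result:
item           | blocked_by  
---------------+-------------
Export error   | NULL        
Crash on save  | Export error
Missing icon   | NULL        
Wrong timezone | NULL        


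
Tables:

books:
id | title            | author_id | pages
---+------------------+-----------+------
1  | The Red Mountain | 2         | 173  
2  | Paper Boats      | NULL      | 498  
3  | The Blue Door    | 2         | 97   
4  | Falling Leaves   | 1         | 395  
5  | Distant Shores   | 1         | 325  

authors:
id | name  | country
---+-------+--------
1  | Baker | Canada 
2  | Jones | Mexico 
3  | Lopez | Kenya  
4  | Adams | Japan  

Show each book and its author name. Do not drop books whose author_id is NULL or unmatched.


LEFT JOIN keeps every row from books (the left table); where author_id has no match in authors, the author columns become NULL. Walk through each book:
  - book 1 (The Red Mountain): author_id=2 -> matches Jones
  - book 2 (Paper Boats): author_id=NULL, no match -> kept with NULL
  - book 3 (The Blue Door): author_id=2 -> matches Jones
  - book 4 (Falling Leaves): author_id=1 -> matches Baker
  - book 5 (Distant Shores): author_id=1 -> matches Baker
All 5 rows appear; 1 has NULL author.

SQL:
SELECT a.title, b.name AS author
FROM books a
LEFT JOIN authors b ON a.author_id = b.id

Result:
title            | author
-----------------+-------
The Red Mountain | Jones 
Paper Boats      | NULL  
The Blue Door    | Jones 
Falling Leaves   | Baker 
Distant Shores   | Baker 


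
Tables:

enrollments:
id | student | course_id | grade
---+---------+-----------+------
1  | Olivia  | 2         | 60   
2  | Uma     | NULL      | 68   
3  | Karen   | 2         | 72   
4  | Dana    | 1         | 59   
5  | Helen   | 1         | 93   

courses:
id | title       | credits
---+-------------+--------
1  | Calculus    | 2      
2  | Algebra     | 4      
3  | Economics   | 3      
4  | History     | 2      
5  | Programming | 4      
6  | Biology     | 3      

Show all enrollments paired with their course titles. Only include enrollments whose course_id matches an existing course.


INNER JOIN keeps only enrollments rows whose course_id matches an id in courses. Walk through each enrollment:
  - enrollment 1 (Olivia): course_id=2 -> matches Algebra
  - enrollment 2 (Uma): course_id=NULL, no match -> dropped
  - enrollment 3 (Karen): course_id=2 -> matches Algebra
  - enrollment 4 (Dana): course_id=1 -> matches Calculus
  - enrollment 5 (Helen): course_id=1 -> matches Calculus
So 1 of 5 rows is dropped.

SQL:
SELECT a.student, b.title AS course
FROM enrollments a
INNER JOIN courses b ON a.course_id = b.id

Result:
student | course  
--------+---------
Olivia  | Algebra 
Karen   | Algebra 
Dana    | Calculus
Helen   | Calculus


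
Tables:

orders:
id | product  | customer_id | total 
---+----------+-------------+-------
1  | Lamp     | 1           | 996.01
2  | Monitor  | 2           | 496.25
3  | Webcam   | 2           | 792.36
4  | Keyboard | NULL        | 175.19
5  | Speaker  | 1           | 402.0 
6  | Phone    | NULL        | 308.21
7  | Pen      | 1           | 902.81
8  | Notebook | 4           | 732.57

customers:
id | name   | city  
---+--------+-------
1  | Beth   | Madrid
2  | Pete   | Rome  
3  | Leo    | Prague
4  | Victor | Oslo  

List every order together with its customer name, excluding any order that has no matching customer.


INNER JOIN keeps only orders rows whose customer_id matches an id in customers. Walk through each order:
  - order 1 (Lamp): customer_id=1 -> matches Beth
  - order 2 (Monitor): customer_id=2 -> matches Pete
  - order 3 (Webcam): customer_id=2 -> matches Pete
  - order 4 (Keyboard): customer_id=NULL, no match -> dropped
  - order 5 (Speaker): customer_id=1 -> matches Beth
  - order 6 (Phone): customer_id=NULL, no match -> dropped
  - order 7 (Pen): customer_id=1 -> matches Beth
  - order 8 (Notebook): customer_id=4 -> matches Victor
So 2 of 8 rows are dropped.

SQL:
SELECT a.product, b.name AS customer
FROM orders a
INNER JOIN customers b ON a.customer_id = b.id

Result:
product  | customer
---------+---------
Lamp     | Beth    
Monitor  | Pete    
Webcam   | Pete    
Speaker  | Beth    
Pen      | Beth    
Notebook | Victor  


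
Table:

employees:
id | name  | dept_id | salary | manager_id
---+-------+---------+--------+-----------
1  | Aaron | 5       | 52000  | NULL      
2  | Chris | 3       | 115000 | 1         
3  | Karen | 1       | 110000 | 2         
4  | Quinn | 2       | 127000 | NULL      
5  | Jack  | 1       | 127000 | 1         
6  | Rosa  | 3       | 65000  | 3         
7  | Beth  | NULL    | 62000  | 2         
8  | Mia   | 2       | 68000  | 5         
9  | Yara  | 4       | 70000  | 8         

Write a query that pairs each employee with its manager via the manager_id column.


This is a self-join: employees is joined to a second copy of itself, matching each row's manager_id to another row's id. Use LEFT JOIN so rows with manager_id=NULL are kept.
  - employee 1 (Aaron): manager_id=NULL -> NULL
  - employee 2 (Chris): manager_id=1 -> Aaron
  - employee 3 (Karen): manager_id=2 -> Chris
  - employee 4 (Quinn): manager_id=NULL -> NULL
  - employee 5 (Jack): manager_id=1 -> Aaron
  - employee 6 (Rosa): manager_id=3 -> Karen
  - employee 7 (Beth): manager_id=2 -> Chris
  - employee 8 (Mia): manager_id=5 -> Jack
  - employee 9 (Yara): manager_id=8 -> Mia

SQL:
SELECT a.name AS item, b.name AS manager
FROM employees a
LEFT JOIN employees b ON a.manager_id = b.id

Result:
item  | manager
------+--------
Aaron | NULL   
Chris | Aaron  
Karen | Chris  
Quinn | NULL   
Jack  | Aaron  
Rosa  | Karen  
Beth  | Chris  
Mia   | Jack   
Yara  | Mia    


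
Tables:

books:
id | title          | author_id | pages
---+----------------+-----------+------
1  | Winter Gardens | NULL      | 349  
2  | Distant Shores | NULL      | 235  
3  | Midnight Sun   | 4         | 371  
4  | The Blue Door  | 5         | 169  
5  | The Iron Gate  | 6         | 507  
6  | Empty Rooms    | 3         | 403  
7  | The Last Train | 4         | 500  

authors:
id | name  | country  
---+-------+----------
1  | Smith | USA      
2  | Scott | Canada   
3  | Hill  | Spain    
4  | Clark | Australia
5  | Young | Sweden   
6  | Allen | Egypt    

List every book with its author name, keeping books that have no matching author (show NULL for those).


LEFT JOIN keeps every row from books (the left table); where author_id has no match in authors, the author columns become NULL. Walk through each book:
  - book 1 (Winter Gardens): author_id=NULL, no match -> kept with NULL
  - book 2 (Distant Shores): author_id=NULL, no match -> kept with NULL
  - book 3 (Midnight Sun): author_id=4 -> matches Clark
  - book 4 (The Blue Door): author_id=5 -> matches Young
  - book 5 (The Iron Gate): author_id=6 -> matches Allen
  - book 6 (Empty Rooms): author_id=3 -> matches Hill
  - book 7 (The Last Train): author_id=4 -> matches Clark
All 7 rows appear; 2 have NULL author.

SQL:
SELECT a.title, b.name AS author
FROM books a
LEFT JOIN authors b ON a.author_id = b.id

Result:
title          | author
---------------+-------
Winter Gardens | NULL  
Distant Shores | NULL  
Midnight Sun   | Clark 
The Blue Door  | Young 
The Iron Gate  | Allen 
Empty Rooms    | Hill  
The Last Train | Clark 


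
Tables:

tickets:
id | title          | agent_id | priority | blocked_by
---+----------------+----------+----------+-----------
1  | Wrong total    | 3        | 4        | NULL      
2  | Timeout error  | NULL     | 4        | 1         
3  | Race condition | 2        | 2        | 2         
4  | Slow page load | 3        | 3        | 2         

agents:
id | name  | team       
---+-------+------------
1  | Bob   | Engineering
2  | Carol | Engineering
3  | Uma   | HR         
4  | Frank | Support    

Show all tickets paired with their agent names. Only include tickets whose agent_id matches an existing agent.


INNER JOIN keeps only tickets rows whose agent_id matches an id in agents. Walk through each ticket:
  - ticket 1 (Wrong total): agent_id=3 -> matches Uma
  - ticket 2 (Timeout error): agent_id=NULL, no match -> dropped
  - ticket 3 (Race condition): agent_id=2 -> matches Carol
  - ticket 4 (Slow page load): agent_id=3 -> matches Uma
So 1 of 4 rows is dropped.

SQL:
SELECT a.title, b.name AS agent
FROM tickets a
INNER JOIN agents b ON a.agent_id = b.id

Result:
title          | agent
---------------+------
Wrong total    | Uma  
Race condition | Carol
Slow page load | Uma  
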